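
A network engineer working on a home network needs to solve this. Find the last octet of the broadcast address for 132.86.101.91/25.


Given: IP = 132.86.101.91, prefix = /25
Host bits = 32 - 25 = 7
Network last octet = 91 AND mask = 0
Host part size = 2^7 - 1 = 127
Broadcast last octet = 0 OR 127 = 127

127


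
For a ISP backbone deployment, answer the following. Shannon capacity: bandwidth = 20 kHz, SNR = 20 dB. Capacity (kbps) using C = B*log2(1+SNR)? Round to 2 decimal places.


Given: B = 20 kHz, SNR = 20 dB
SNR linear = 10^(20/10) = 100
1 + SNR = 101
log2(101) = 6.6582114828
C = 20 * 1000 * 6.6582114828 = 133164.2297 bps
C = 133.164230 kbps -> 133.16 kbps (2 dp)

133.16


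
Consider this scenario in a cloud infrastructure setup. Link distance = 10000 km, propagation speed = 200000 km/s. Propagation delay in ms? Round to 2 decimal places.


Given: distance = 10000 km, speed = 200000 km/s
Delay = distance / speed = 10000 / 200000 seconds
Delay in ms = 10000 * 1000 / 200000
Delay = 50.0000 ms
Rounded to 2 dp = 50.00 ms

50.00


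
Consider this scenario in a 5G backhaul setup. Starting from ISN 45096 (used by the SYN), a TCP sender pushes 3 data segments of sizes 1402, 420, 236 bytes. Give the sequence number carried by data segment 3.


The SYN occupies sequence number ISN = 45096, so the first data byte is ISN + 1 = 45097.
SEQ of data segment i = (ISN + 1) + sum of payload sizes of segments 1..i-1.
Segment 1: SEQ = 45097, payload = 1402 bytes
Segment 2: SEQ = 46499, payload = 420 bytes
Segment 3: SEQ = 46919, payload = 236 bytes
SEQ of segment 3 = 45097 + 1402 + 420 = 46919

46919


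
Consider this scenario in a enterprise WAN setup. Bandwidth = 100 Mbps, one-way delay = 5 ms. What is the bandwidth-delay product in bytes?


Given: bandwidth = 100 Mbps, delay = 5 ms
BDP in bits = 100 * 10^6 * 5 / 1000
BDP in bits = 500000
BDP in bytes = 500000 / 8 = 62500

62500


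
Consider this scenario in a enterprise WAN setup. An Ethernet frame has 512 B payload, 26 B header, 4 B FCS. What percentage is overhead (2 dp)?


Given: payload = 512 B, header = 26 B, trailer = 4 B
Overhead bytes = header + trailer = 26 + 4 = 30
Total frame = payload + overhead = 512 + 30 = 542
Overhead % = 30 / 542 * 100 = 5.5351% -> 5.54% (2 dp)

5.54


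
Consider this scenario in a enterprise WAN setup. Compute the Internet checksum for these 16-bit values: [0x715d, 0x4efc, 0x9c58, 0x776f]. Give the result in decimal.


Given words: [0x715d, 0x4efc, 0x9c58, 0x776f]
Step 1: Sum all words
Raw sum = 29021 + 20220 + 40024 + 30575 = 119840
Step 2: Fold carry: (54304 + 1) = 54305
One's complement = ~54305 & 0xFFFF = 11230

11230


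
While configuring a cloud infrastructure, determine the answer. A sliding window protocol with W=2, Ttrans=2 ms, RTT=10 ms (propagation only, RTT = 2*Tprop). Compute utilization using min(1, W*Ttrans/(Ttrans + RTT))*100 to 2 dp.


Given: W = 2, Ttrans = 2 ms, RTT = 10 ms (= 2 * Tprop, Tprop = 5 ms)
Cycle time = Ttrans + RTT = 2 + 10 = 12 ms (first packet sent until its ACK returns)
W * Ttrans = 2 * 2 = 4 ms of sending per cycle
W * Ttrans / (Ttrans + RTT) = 4 / 12 = 0.333333
U = min(1, 0.333333) = 0.333333
U% = 33.33%

33.33


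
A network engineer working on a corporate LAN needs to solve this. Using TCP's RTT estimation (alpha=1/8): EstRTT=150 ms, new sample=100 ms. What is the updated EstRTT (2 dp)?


Given: EstRTT = 150 ms, SampleRTT = 100 ms, alpha = 1/8
New EstRTT = (1 - alpha) * EstRTT + alpha * SampleRTT
(7/8) * 150 = 131.25
(1/8) * 100 = 12.5
New EstRTT = 131.25 + 12.5 = 143.75 ms -> 143.75 ms (2 dp)

143.75


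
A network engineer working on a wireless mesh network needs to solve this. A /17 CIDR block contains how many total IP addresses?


Given: CIDR prefix /17
Host bits = 32 - 17 = 15
Total addresses = 2^15 = 32768

32768


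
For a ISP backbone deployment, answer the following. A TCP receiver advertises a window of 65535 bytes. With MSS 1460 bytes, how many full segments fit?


Given: RWND = 65535 bytes, MSS = 1460 bytes
Full segments = floor(RWND / MSS)
Full segments = floor(65535 / 1460)
Full segments = floor(44.887) = 44

44


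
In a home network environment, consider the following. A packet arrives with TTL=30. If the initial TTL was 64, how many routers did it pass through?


Given: initial TTL = 64, received TTL = 30
Hops = initial TTL - received TTL
Hops = 64 - 30 = 34

34


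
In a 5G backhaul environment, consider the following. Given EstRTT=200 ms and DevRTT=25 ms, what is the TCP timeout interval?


Given: EstRTT = 200 ms, DevRTT = 25 ms
Timeout = EstRTT + 4 * DevRTT
4 * DevRTT = 4 * 25 = 100
Timeout = 200 + 100 = 300 ms

300


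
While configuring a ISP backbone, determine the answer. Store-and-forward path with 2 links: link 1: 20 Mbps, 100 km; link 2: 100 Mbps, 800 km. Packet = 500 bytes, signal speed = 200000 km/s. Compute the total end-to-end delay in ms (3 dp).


Packet = 500 bytes = 4000 bits. Store-and-forward: sum (t_trans + t_prop) per link.
Link 1: t_trans = 4000/(20*10^6) s = 0.2000 ms; t_prop = 100/200000 s = 0.5000 ms; subtotal = 0.7000 ms
Link 2: t_trans = 4000/(100*10^6) s = 0.0400 ms; t_prop = 800/200000 s = 4.0000 ms; subtotal = 4.0400 ms
End-to-end = 0.7000 + 4.0400 = 4.7400 ms -> 4.740 ms (3 dp)

4.740


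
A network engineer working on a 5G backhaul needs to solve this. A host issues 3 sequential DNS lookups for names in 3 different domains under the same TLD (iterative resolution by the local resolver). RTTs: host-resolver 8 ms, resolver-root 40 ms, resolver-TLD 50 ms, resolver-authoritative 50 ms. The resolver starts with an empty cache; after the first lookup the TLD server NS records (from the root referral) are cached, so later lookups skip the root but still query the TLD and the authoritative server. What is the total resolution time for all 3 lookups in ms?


Lookup 1 (cold cache): local + root + TLD + auth = 8 + 40 + 50 + 50 = 148 ms
Lookups 2..3 (TLD NS cached -> skip root; new domain -> still ask TLD and auth): local + TLD + auth = 8 + 50 + 50 = 108 ms each
Remaining 2 lookups: 2 * 108 = 216 ms
Total = 148 + 216 = 364 ms

364


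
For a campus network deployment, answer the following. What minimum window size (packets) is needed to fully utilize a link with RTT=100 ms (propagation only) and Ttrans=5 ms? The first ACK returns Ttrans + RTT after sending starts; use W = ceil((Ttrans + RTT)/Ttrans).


Given: Ttrans = 5 ms, RTT = 100 ms (= 2 * Tprop, Tprop = 50 ms)
Time until first ACK returns = Ttrans + RTT = 5 + 100 = 105 ms
Need W * Ttrans >= Ttrans + RTT  ->  W >= (Ttrans + RTT) / Ttrans
(Ttrans + RTT) / Ttrans = 105 / 5 = 21
W_min = ceil(21) = 21

21


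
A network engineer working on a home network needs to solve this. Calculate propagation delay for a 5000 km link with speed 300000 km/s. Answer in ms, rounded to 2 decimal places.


Given: distance = 5000 km, speed = 300000 km/s
Delay = distance / speed = 5000 / 300000 seconds
Delay in ms = 5000 * 1000 / 300000
Delay = 16.6667 ms
Rounded to 2 dp = 16.67 ms

16.67


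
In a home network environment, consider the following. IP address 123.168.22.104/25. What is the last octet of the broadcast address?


Given: IP = 123.168.22.104, prefix = /25
Host bits = 32 - 25 = 7
Network last octet = 104 AND mask = 0
Host part size = 2^7 - 1 = 127
Broadcast last octet = 0 OR 127 = 127

127


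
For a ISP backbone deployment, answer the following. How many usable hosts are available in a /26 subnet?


Given: subnet mask /26
Host bits = 32 - 26 = 6
Total addresses = 2^6 = 64
Usable hosts = 64 - 2 (network + broadcast) = 62

62


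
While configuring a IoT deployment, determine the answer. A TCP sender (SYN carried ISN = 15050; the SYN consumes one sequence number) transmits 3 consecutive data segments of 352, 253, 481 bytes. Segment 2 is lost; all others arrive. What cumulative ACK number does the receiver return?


SYN uses sequence number 15050; first data byte = ISN + 1 = 15051.
Segment 1: SEQ = 15051, len = 352 B, covers [15051, 15402]
Segment 2: SEQ = 15403, len = 253 B, covers [15403, 15655] [LOST]
Segment 3: SEQ = 15656, len = 481 B, covers [15656, 16136]
In-order data received: bytes [15051, 15402] (segments 1..1).
Segment 2 missing -> gap begins at byte 15403; later segments buffered out of order.
Cumulative ACK = next expected in-order byte = 15051 + 352 = 15403

15403


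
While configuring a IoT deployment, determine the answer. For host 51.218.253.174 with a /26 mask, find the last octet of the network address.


Given: IP = 51.218.253.174, prefix = /26
Subnet mask = 255.255.255.192
Last octet of IP: 174
Last octet of mask: 192
Network last octet = 174 AND 192 = 128

128


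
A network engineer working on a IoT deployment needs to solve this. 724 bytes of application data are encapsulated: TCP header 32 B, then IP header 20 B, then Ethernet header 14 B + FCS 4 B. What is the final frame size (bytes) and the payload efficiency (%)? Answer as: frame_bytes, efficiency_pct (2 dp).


TCP segment = 724 + 32 = 756 B
IP packet = 756 + 20 = 776 B
Ethernet frame = 776 + 14 + 4 = 794 B
Efficiency = app / frame = 724 / 794 = 0.911839 = 91.1839% -> 91.18% (2 dp)

794, 91.18


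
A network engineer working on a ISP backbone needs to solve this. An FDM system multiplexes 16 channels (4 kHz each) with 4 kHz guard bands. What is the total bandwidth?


Given: 16 channels, 4 kHz each, guard = 4 kHz
Channel bandwidth = 16 * 4 = 64 kHz
Guard bands = 15 gaps * 4 kHz = 60 kHz
Total = 64 + 60 = 124 kHz

124


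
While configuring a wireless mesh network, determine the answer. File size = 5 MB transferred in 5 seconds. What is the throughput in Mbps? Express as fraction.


Given: file = 5 MB, time = 5 s
File in Mb = 5 * 8 = 40 Mb
Throughput = 40 / 5 Mbps
Throughput = 8 Mbps

8


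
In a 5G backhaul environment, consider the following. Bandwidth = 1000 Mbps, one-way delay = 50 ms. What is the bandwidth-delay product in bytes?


Given: bandwidth = 1000 Mbps, delay = 50 ms
BDP in bits = 1000 * 10^6 * 50 / 1000
BDP in bits = 50000000
BDP in bytes = 50000000 / 8 = 6250000

6250000


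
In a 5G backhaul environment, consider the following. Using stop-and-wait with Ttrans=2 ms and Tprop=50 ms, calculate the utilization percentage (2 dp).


Given: Ttrans = 2 ms, Tprop = 50 ms
RTT = 2 * Tprop = 2 * 50 = 100 ms
U = Ttrans / (Ttrans + RTT)
U = 2 / (2 + 100)
U = 2 / 102 = 0.019608
U% = 1.96%

1.96


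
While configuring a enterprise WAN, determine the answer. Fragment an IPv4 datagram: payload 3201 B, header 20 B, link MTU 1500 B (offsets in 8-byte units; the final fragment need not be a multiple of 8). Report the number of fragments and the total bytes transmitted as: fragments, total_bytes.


Max data per non-final fragment = floor((MTU - header)/8)*8 = floor((1500 - 20)/8)*8 = floor(1480/8)*8 = 1480 B
Final fragment needs no 8-byte alignment: it can carry up to MTU - header = 1480 B
Non-final fragments needed = ceil((payload - 1480) / 1480) = ceil(1721/1480) = ceil(1.1628) = 2
Number of fragments = 2 + 1 = 3
Fragment sizes (data): 2 * 1480 B + 241 B (last, 241 <= 1480 OK)
Total bytes sent = payload + n_frags * header = 3201 + 3*20 = 3201 + 60 = 3261 B

3, 3261


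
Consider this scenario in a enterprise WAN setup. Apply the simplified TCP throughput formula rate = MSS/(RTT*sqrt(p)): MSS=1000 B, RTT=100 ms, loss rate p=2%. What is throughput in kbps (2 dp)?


Given: MSS = 1000 bytes, RTT = 100 ms, loss = 2%
RTT in seconds = 100 / 1000 = 0.1
Loss rate = 2% = 0.02
sqrt(loss) = sqrt(0.02) = 0.141421356237
Throughput (bytes/s) = 1000 / (0.1 * 0.141421356237) = 70710.6781
Throughput (kbps) = 70710.6781 * 8 / 1000 = 565.685425 -> 565.69 kbps (2 dp)

565.69


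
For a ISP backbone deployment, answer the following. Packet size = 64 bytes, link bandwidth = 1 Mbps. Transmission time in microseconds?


Given: packet = 64 bytes, bandwidth = 1 Mbps
Packet in bits = 64 * 8 = 512 bits
Bandwidth = 1 * 10^6 = 1000000 bps
Time = 512 / 1000000 seconds
Time in us = 512 * 10^6 / 1000000 = 512

512


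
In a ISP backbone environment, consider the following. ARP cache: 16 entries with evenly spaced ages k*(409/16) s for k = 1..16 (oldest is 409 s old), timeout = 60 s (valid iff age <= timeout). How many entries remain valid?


Ages are k * 409/16 s for k = 1..16 (spacing = 25.5625 s).
Entry k is valid iff k * 409/16 <= 60 iff k <= 16 * 60 / 409 = 2.3472
n_valid = floor(2.3472) = 2
(n_stale = 16 - 2 = 14)

2


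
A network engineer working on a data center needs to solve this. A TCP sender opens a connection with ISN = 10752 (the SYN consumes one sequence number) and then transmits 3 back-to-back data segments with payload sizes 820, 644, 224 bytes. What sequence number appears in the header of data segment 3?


The SYN occupies sequence number ISN = 10752, so the first data byte is ISN + 1 = 10753.
SEQ of data segment i = (ISN + 1) + sum of payload sizes of segments 1..i-1.
Segment 1: SEQ = 10753, payload = 820 bytes
Segment 2: SEQ = 11573, payload = 644 bytes
Segment 3: SEQ = 12217, payload = 224 bytes
SEQ of segment 3 = 10753 + 820 + 644 = 12217

12217


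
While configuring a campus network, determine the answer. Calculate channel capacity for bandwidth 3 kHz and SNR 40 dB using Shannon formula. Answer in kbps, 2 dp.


Given: B = 3 kHz, SNR = 40 dB
SNR linear = 10^(40/10) = 10000
1 + SNR = 10001
log2(10001) = 13.2878566418
C = 3 * 1000 * 13.2878566418 = 39863.5699 bps
C = 39.863570 kbps -> 39.86 kbps (2 dp)

39.86


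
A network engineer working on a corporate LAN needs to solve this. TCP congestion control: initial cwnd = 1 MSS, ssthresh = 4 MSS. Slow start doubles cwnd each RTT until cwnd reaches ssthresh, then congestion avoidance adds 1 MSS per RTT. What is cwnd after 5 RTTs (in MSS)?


RTT 0: cwnd = 1 MSS (initial)
RTT 1: cwnd = 2 MSS (slow start, doubled)
RTT 2: cwnd = 4 MSS (slow start, doubled)
RTT 3: cwnd = 5 MSS (congestion avoidance, +1)
RTT 4: cwnd = 6 MSS (congestion avoidance, +1)
RTT 5: cwnd = 7 MSS (congestion avoidance, +1)

7


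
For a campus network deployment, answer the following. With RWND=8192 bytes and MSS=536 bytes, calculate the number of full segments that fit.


Given: RWND = 8192 bytes, MSS = 536 bytes
Full segments = floor(RWND / MSS)
Full segments = floor(8192 / 536)
Full segments = floor(15.2836) = 15

15


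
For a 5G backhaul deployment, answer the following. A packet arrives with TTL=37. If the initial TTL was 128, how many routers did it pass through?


Given: initial TTL = 128, received TTL = 37
Hops = initial TTL - received TTL
Hops = 128 - 37 = 91

91


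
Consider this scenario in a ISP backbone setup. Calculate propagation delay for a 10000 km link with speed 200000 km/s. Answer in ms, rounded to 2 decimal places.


Given: distance = 10000 km, speed = 200000 km/s
Delay = distance / speed = 10000 / 200000 seconds
Delay in ms = 10000 * 1000 / 200000
Delay = 50.0000 ms
Rounded to 2 dp = 50.00 ms

50.00


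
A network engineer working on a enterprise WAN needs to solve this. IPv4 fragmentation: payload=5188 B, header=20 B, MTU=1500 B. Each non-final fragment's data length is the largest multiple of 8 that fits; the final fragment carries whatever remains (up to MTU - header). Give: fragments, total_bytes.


Max data per non-final fragment = floor((MTU - header)/8)*8 = floor((1500 - 20)/8)*8 = floor(1480/8)*8 = 1480 B
Final fragment needs no 8-byte alignment: it can carry up to MTU - header = 1480 B
Non-final fragments needed = ceil((payload - 1480) / 1480) = ceil(3708/1480) = ceil(2.5054) = 3
Number of fragments = 3 + 1 = 4
Fragment sizes (data): 3 * 1480 B + 748 B (last, 748 <= 1480 OK)
Total bytes sent = payload + n_frags * header = 5188 + 4*20 = 5188 + 80 = 5268 B

4, 5268


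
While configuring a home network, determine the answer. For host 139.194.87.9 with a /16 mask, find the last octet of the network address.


Given: IP = 139.194.87.9, prefix = /16
Subnet mask = 255.255.0.0
Last octet of IP: 9
Last octet of mask: 0
Network last octet = 9 AND 0 = 0

0


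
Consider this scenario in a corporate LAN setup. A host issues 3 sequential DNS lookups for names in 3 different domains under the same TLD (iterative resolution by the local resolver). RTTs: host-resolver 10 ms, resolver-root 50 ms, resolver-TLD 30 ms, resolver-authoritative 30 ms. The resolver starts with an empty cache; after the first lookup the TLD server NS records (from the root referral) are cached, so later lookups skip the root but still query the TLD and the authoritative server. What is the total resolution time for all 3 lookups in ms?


Lookup 1 (cold cache): local + root + TLD + auth = 10 + 50 + 30 + 30 = 120 ms
Lookups 2..3 (TLD NS cached -> skip root; new domain -> still ask TLD and auth): local + TLD + auth = 10 + 30 + 30 = 70 ms each
Remaining 2 lookups: 2 * 70 = 140 ms
Total = 120 + 140 = 260 ms

260


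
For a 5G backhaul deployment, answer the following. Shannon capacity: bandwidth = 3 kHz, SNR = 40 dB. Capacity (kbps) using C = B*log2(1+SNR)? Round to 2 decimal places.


Given: B = 3 kHz, SNR = 40 dB
SNR linear = 10^(40/10) = 10000
1 + SNR = 10001
log2(10001) = 13.2878566418
C = 3 * 1000 * 13.2878566418 = 39863.5699 bps
C = 39.863570 kbps -> 39.86 kbps (2 dp)

39.86


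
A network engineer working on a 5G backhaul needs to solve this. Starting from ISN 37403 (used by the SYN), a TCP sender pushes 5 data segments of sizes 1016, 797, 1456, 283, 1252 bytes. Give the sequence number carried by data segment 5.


The SYN occupies sequence number ISN = 37403, so the first data byte is ISN + 1 = 37404.
SEQ of data segment i = (ISN + 1) + sum of payload sizes of segments 1..i-1.
Segment 1: SEQ = 37404, payload = 1016 bytes
Segment 2: SEQ = 38420, payload = 797 bytes
Segment 3: SEQ = 39217, payload = 1456 bytes
Segment 4: SEQ = 40673, payload = 283 bytes
Segment 5: SEQ = 40956, payload = 1252 bytes
SEQ of segment 5 = 37404 + 1016 + 797 + 1456 + 283 = 40956

40956


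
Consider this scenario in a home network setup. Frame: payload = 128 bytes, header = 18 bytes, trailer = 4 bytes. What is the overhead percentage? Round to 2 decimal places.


Given: payload = 128 B, header = 18 B, trailer = 4 B
Overhead bytes = header + trailer = 18 + 4 = 22
Total frame = payload + overhead = 128 + 22 = 150
Overhead % = 22 / 150 * 100 = 14.6667% -> 14.67% (2 dp)

14.67


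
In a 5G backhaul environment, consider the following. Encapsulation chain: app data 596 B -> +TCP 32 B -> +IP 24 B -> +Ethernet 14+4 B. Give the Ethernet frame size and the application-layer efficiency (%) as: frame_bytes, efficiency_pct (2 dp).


TCP segment = 596 + 32 = 628 B
IP packet = 628 + 24 = 652 B
Ethernet frame = 652 + 14 + 4 = 670 B
Efficiency = app / frame = 596 / 670 = 0.889552 = 88.9552% -> 88.96% (2 dp)

670, 88.96


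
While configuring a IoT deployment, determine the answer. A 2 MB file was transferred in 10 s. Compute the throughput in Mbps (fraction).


Given: file = 2 MB, time = 10 s
File in Mb = 2 * 8 = 16 Mb
Throughput = 16 / 10 Mbps
Throughput = 8/5 Mbps

8/5


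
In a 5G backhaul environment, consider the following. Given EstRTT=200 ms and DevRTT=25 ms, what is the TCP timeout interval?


Given: EstRTT = 200 ms, DevRTT = 25 ms
Timeout = EstRTT + 4 * DevRTT
4 * DevRTT = 4 * 25 = 100
Timeout = 200 + 100 = 300 ms

300


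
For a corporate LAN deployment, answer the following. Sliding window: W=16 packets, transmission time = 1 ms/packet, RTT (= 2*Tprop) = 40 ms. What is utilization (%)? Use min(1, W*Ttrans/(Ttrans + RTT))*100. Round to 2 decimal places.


Given: W = 16, Ttrans = 1 ms, RTT = 40 ms (= 2 * Tprop, Tprop = 20 ms)
Cycle time = Ttrans + RTT = 1 + 40 = 41 ms (first packet sent until its ACK returns)
W * Ttrans = 16 * 1 = 16 ms of sending per cycle
W * Ttrans / (Ttrans + RTT) = 16 / 41 = 0.390244
U = min(1, 0.390244) = 0.390244
U% = 39.02%

39.02


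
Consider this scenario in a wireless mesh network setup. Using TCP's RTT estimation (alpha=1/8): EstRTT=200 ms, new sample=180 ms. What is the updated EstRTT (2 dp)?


Given: EstRTT = 200 ms, SampleRTT = 180 ms, alpha = 1/8
New EstRTT = (1 - alpha) * EstRTT + alpha * SampleRTT
(7/8) * 200 = 175
(1/8) * 180 = 22.5
New EstRTT = 175 + 22.5 = 197.5 ms -> 197.50 ms (2 dp)

197.50


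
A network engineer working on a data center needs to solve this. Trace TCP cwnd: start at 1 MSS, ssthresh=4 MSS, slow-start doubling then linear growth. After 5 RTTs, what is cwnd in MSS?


RTT 0: cwnd = 1 MSS (initial)
RTT 1: cwnd = 2 MSS (slow start, doubled)
RTT 2: cwnd = 4 MSS (slow start, doubled)
RTT 3: cwnd = 5 MSS (congestion avoidance, +1)
RTT 4: cwnd = 6 MSS (congestion avoidance, +1)
RTT 5: cwnd = 7 MSS (congestion avoidance, +1)

7


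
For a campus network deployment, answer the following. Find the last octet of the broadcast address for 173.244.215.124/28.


Given: IP = 173.244.215.124, prefix = /28
Host bits = 32 - 28 = 4
Network last octet = 124 AND mask = 112
Host part size = 2^4 - 1 = 15
Broadcast last octet = 112 OR 15 = 127

127


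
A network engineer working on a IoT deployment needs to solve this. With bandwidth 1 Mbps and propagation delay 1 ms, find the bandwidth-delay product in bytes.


Given: bandwidth = 1 Mbps, delay = 1 ms
BDP in bits = 1 * 10^6 * 1 / 1000
BDP in bits = 1000
BDP in bytes = 1000 / 8 = 125

125


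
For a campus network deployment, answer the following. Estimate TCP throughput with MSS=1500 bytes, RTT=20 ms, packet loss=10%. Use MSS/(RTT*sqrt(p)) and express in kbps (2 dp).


Given: MSS = 1500 bytes, RTT = 20 ms, loss = 10%
RTT in seconds = 20 / 1000 = 0.02
Loss rate = 10% = 0.1
sqrt(loss) = sqrt(0.1) = 0.316227766017
Throughput (bytes/s) = 1500 / (0.02 * 0.316227766017) = 237170.8245
Throughput (kbps) = 237170.8245 * 8 / 1000 = 1897.366596 -> 1897.37 kbps (2 dp)

1897.37


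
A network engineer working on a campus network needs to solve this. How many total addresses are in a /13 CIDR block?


Given: CIDR prefix /13
Host bits = 32 - 13 = 19
Total addresses = 2^19 = 524288

524288


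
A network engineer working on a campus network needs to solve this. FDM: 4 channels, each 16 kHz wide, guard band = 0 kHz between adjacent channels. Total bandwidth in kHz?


Given: 4 channels, 16 kHz each, guard = 0 kHz
Channel bandwidth = 4 * 16 = 64 kHz
Guard bands = 3 gaps * 0 kHz = 0 kHz
Total = 64 + 0 = 64 kHz

64


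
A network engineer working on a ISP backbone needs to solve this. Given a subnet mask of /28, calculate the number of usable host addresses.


Given: subnet mask /28
Host bits = 32 - 28 = 4
Total addresses = 2^4 = 16
Usable hosts = 16 - 2 (network + broadcast) = 14

14


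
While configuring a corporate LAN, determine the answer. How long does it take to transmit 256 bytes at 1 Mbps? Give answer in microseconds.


Given: packet = 256 bytes, bandwidth = 1 Mbps
Packet in bits = 256 * 8 = 2048 bits
Bandwidth = 1 * 10^6 = 1000000 bps
Time = 2048 / 1000000 seconds
Time in us = 2048 * 10^6 / 1000000 = 2048

2048


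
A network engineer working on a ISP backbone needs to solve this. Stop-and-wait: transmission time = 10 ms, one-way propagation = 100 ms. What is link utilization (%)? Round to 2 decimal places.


Given: Ttrans = 10 ms, Tprop = 100 ms
RTT = 2 * Tprop = 2 * 100 = 200 ms
U = Ttrans / (Ttrans + RTT)
U = 10 / (10 + 200)
U = 10 / 210 = 0.047619
U% = 4.76%

4.76


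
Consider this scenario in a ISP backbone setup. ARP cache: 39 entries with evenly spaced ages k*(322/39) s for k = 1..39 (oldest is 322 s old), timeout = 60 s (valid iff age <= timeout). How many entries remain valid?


Ages are k * 322/39 s for k = 1..39 (spacing = 8.2564 s).
Entry k is valid iff k * 322/39 <= 60 iff k <= 39 * 60 / 322 = 7.2671
n_valid = floor(7.2671) = 7
(n_stale = 39 - 7 = 32)

7


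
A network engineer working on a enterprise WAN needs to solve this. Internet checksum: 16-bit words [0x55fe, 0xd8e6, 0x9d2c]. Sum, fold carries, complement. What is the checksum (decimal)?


Given words: [0x55fe, 0xd8e6, 0x9d2c]
Step 1: Sum all words
Raw sum = 22014 + 55526 + 40236 = 117776
Step 2: Fold carry: (52240 + 1) = 52241
One's complement = ~52241 & 0xFFFF = 13294

13294


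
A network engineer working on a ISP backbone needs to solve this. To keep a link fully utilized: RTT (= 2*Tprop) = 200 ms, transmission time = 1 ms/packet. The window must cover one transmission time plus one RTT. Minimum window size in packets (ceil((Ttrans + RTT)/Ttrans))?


Given: Ttrans = 1 ms, RTT = 200 ms (= 2 * Tprop, Tprop = 100 ms)
Time until first ACK returns = Ttrans + RTT = 1 + 200 = 201 ms
Need W * Ttrans >= Ttrans + RTT  ->  W >= (Ttrans + RTT) / Ttrans
(Ttrans + RTT) / Ttrans = 201 / 1 = 201
W_min = ceil(201) = 201

201


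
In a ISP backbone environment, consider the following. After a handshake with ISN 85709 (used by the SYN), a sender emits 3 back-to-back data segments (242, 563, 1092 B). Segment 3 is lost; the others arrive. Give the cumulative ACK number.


SYN uses sequence number 85709; first data byte = ISN + 1 = 85710.
Segment 1: SEQ = 85710, len = 242 B, covers [85710, 85951]
Segment 2: SEQ = 85952, len = 563 B, covers [85952, 86514]
Segment 3: SEQ = 86515, len = 1092 B, covers [86515, 87606] [LOST]
In-order data received: bytes [85710, 86514] (segments 1..2).
Segment 3 missing -> gap begins at byte 86515.
Cumulative ACK = next expected in-order byte = 85710 + 242 + 563 = 86515

86515


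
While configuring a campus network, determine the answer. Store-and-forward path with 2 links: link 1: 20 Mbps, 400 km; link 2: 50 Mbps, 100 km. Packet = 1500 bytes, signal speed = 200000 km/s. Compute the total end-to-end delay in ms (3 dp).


Packet = 1500 bytes = 12000 bits. Store-and-forward: sum (t_trans + t_prop) per link.
Link 1: t_trans = 12000/(20*10^6) s = 0.6000 ms; t_prop = 400/200000 s = 2.0000 ms; subtotal = 2.6000 ms
Link 2: t_trans = 12000/(50*10^6) s = 0.2400 ms; t_prop = 100/200000 s = 0.5000 ms; subtotal = 0.7400 ms
End-to-end = 2.6000 + 0.7400 = 3.3400 ms -> 3.340 ms (3 dp)

3.340


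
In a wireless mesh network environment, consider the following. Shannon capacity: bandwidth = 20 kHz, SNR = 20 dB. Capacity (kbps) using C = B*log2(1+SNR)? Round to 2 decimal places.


Given: B = 20 kHz, SNR = 20 dB
SNR linear = 10^(20/10) = 100
1 + SNR = 101
log2(101) = 6.6582114828
C = 20 * 1000 * 6.6582114828 = 133164.2297 bps
C = 133.164230 kbps -> 133.16 kbps (2 dp)

133.16


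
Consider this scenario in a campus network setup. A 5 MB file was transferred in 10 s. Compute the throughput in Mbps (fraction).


Given: file = 5 MB, time = 10 s
File in Mb = 5 * 8 = 40 Mb
Throughput = 40 / 10 Mbps
Throughput = 4 Mbps

4


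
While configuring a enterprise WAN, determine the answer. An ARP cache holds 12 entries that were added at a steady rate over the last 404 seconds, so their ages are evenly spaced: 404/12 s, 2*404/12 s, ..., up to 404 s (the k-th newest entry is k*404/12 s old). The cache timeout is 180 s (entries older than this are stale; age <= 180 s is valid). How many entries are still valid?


Ages are k * 404/12 s for k = 1..12 (spacing = 33.6667 s).
Entry k is valid iff k * 404/12 <= 180 iff k <= 12 * 180 / 404 = 5.3465
n_valid = floor(5.3465) = 5
(n_stale = 12 - 5 = 7)

5


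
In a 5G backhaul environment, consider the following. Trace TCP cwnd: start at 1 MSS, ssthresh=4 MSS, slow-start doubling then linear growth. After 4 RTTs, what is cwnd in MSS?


RTT 0: cwnd = 1 MSS (initial)
RTT 1: cwnd = 2 MSS (slow start, doubled)
RTT 2: cwnd = 4 MSS (slow start, doubled)
RTT 3: cwnd = 5 MSS (congestion avoidance, +1)
RTT 4: cwnd = 6 MSS (congestion avoidance, +1)

6


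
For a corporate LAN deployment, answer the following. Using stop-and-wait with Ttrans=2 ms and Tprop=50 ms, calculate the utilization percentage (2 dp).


Given: Ttrans = 2 ms, Tprop = 50 ms
RTT = 2 * Tprop = 2 * 50 = 100 ms
U = Ttrans / (Ttrans + RTT)
U = 2 / (2 + 100)
U = 2 / 102 = 0.019608
U% = 1.96%

1.96


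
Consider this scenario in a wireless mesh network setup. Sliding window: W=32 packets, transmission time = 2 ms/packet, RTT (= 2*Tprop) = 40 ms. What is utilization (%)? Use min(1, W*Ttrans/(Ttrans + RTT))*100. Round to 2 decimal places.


Given: W = 32, Ttrans = 2 ms, RTT = 40 ms (= 2 * Tprop, Tprop = 20 ms)
Cycle time = Ttrans + RTT = 2 + 40 = 42 ms (first packet sent until its ACK returns)
W * Ttrans = 32 * 2 = 64 ms of sending per cycle
W * Ttrans / (Ttrans + RTT) = 64 / 42 = 1.523810
U = min(1, 1.523810) = 1.000000
U% = 100.00%

100.00


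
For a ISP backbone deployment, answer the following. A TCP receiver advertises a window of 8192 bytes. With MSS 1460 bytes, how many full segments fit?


Given: RWND = 8192 bytes, MSS = 1460 bytes
Full segments = floor(RWND / MSS)
Full segments = floor(8192 / 1460)
Full segments = floor(5.611) = 5

5


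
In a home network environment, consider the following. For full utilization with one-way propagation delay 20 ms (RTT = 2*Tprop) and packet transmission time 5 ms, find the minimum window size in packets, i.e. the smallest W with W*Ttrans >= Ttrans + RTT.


Given: Ttrans = 5 ms, RTT = 40 ms (= 2 * Tprop, Tprop = 20 ms)
Time until first ACK returns = Ttrans + RTT = 5 + 40 = 45 ms
Need W * Ttrans >= Ttrans + RTT  ->  W >= (Ttrans + RTT) / Ttrans
(Ttrans + RTT) / Ttrans = 45 / 5 = 9
W_min = ceil(9) = 9

9


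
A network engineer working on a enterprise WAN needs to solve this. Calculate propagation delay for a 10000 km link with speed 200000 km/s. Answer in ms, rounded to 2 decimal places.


Given: distance = 10000 km, speed = 200000 km/s
Delay = distance / speed = 10000 / 200000 seconds
Delay in ms = 10000 * 1000 / 200000
Delay = 50.0000 ms
Rounded to 2 dp = 50.00 ms

50.00


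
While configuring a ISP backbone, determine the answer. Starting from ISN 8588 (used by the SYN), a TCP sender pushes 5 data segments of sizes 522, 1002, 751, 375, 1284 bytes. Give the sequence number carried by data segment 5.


The SYN occupies sequence number ISN = 8588, so the first data byte is ISN + 1 = 8589.
SEQ of data segment i = (ISN + 1) + sum of payload sizes of segments 1..i-1.
Segment 1: SEQ = 8589, payload = 522 bytes
Segment 2: SEQ = 9111, payload = 1002 bytes
Segment 3: SEQ = 10113, payload = 751 bytes
Segment 4: SEQ = 10864, payload = 375 bytes
Segment 5: SEQ = 11239, payload = 1284 bytes
SEQ of segment 5 = 8589 + 522 + 1002 + 751 + 375 = 11239

11239


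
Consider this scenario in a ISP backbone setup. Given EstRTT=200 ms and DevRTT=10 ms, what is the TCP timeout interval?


Given: EstRTT = 200 ms, DevRTT = 10 ms
Timeout = EstRTT + 4 * DevRTT
4 * DevRTT = 4 * 10 = 40
Timeout = 200 + 40 = 240 ms

240


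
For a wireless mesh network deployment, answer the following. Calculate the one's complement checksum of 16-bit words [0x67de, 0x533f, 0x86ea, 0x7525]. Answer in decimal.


Given words: [0x67de, 0x533f, 0x86ea, 0x7525]
Step 1: Sum all words
Raw sum = 26590 + 21311 + 34538 + 29989 = 112428
Step 2: Fold carry: (46892 + 1) = 46893
One's complement = ~46893 & 0xFFFF = 18642

18642


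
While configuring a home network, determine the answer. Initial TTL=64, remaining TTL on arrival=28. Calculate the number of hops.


Given: initial TTL = 64, received TTL = 28
Hops = initial TTL - received TTL
Hops = 64 - 28 = 36

36


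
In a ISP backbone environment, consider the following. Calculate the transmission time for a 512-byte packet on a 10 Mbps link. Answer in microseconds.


Given: packet = 512 bytes, bandwidth = 10 Mbps
Packet in bits = 512 * 8 = 4096 bits
Bandwidth = 10 * 10^6 = 10000000 bps
Time = 4096 / 10000000 seconds
Time in us = 4096 * 10^6 / 10000000 = 409.6

409.6


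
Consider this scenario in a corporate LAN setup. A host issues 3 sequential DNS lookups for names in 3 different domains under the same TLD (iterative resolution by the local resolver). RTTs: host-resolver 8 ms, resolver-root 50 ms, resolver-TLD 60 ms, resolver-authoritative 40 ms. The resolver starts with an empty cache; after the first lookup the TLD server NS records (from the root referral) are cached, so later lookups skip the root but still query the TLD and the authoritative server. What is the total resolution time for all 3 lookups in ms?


Lookup 1 (cold cache): local + root + TLD + auth = 8 + 50 + 60 + 40 = 158 ms
Lookups 2..3 (TLD NS cached -> skip root; new domain -> still ask TLD and auth): local + TLD + auth = 8 + 60 + 40 = 108 ms each
Remaining 2 lookups: 2 * 108 = 216 ms
Total = 158 + 216 = 374 ms

374


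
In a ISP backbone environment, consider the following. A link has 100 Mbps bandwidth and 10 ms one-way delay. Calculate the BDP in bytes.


Given: bandwidth = 100 Mbps, delay = 10 ms
BDP in bits = 100 * 10^6 * 10 / 1000
BDP in bits = 1000000
BDP in bytes = 1000000 / 8 = 125000

125000


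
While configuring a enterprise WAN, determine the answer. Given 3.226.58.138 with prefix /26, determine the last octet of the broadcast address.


Given: IP = 3.226.58.138, prefix = /26
Host bits = 32 - 26 = 6
Network last octet = 138 AND mask = 128
Host part size = 2^6 - 1 = 63
Broadcast last octet = 128 OR 63 = 191

191


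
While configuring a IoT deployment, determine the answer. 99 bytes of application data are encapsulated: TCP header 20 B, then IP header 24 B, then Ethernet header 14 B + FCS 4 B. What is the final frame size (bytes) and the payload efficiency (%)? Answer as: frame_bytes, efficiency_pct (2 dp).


TCP segment = 99 + 20 = 119 B
IP packet = 119 + 24 = 143 B
Ethernet frame = 143 + 14 + 4 = 161 B
Efficiency = app / frame = 99 / 161 = 0.614907 = 61.4907% -> 61.49% (2 dp)

161, 61.49


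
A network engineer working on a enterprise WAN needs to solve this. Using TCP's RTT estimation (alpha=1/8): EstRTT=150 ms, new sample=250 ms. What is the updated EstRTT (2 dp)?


Given: EstRTT = 150 ms, SampleRTT = 250 ms, alpha = 1/8
New EstRTT = (1 - alpha) * EstRTT + alpha * SampleRTT
(7/8) * 150 = 131.25
(1/8) * 250 = 31.25
New EstRTT = 131.25 + 31.25 = 162.5 ms -> 162.50 ms (2 dp)

162.50


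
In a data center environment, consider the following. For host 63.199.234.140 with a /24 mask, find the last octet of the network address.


Given: IP = 63.199.234.140, prefix = /24
Subnet mask = 255.255.255.0
Last octet of IP: 140
Last octet of mask: 0
Network last octet = 140 AND 0 = 0

0


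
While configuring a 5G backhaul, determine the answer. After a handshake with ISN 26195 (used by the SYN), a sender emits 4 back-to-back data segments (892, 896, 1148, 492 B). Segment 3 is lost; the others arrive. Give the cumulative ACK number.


SYN uses sequence number 26195; first data byte = ISN + 1 = 26196.
Segment 1: SEQ = 26196, len = 892 B, covers [26196, 27087]
Segment 2: SEQ = 27088, len = 896 B, covers [27088, 27983]
Segment 3: SEQ = 27984, len = 1148 B, covers [27984, 29131] [LOST]
Segment 4: SEQ = 29132, len = 492 B, covers [29132, 29623]
In-order data received: bytes [26196, 27983] (segments 1..2).
Segment 3 missing -> gap begins at byte 27984; later segments buffered out of order.
Cumulative ACK = next expected in-order byte = 26196 + 892 + 896 = 27984

27984


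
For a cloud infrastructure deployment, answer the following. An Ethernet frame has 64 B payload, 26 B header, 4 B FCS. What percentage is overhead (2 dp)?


Given: payload = 64 B, header = 26 B, trailer = 4 B
Overhead bytes = header + trailer = 26 + 4 = 30
Total frame = payload + overhead = 64 + 30 = 94
Overhead % = 30 / 94 * 100 = 31.9149% -> 31.91% (2 dp)

31.91


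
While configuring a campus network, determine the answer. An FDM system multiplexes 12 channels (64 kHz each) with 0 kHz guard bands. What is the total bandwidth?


Given: 12 channels, 64 kHz each, guard = 0 kHz
Channel bandwidth = 12 * 64 = 768 kHz
Guard bands = 11 gaps * 0 kHz = 0 kHz
Total = 768 + 0 = 768 kHz

768


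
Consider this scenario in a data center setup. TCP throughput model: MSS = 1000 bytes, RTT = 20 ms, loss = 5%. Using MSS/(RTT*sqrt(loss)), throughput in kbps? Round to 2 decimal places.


Given: MSS = 1000 bytes, RTT = 20 ms, loss = 5%
RTT in seconds = 20 / 1000 = 0.02
Loss rate = 5% = 0.05
sqrt(loss) = sqrt(0.05) = 0.223606797750
Throughput (bytes/s) = 1000 / (0.02 * 0.223606797750) = 223606.7977
Throughput (kbps) = 223606.7977 * 8 / 1000 = 1788.854382 -> 1788.85 kbps (2 dp)

1788.85


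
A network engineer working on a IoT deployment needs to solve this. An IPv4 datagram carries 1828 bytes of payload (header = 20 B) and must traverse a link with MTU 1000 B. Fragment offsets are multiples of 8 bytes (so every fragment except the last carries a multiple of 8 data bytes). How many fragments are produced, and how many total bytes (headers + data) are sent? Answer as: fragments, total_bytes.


Max data per non-final fragment = floor((MTU - header)/8)*8 = floor((1000 - 20)/8)*8 = floor(980/8)*8 = 976 B
Final fragment needs no 8-byte alignment: it can carry up to MTU - header = 980 B
Non-final fragments needed = ceil((payload - 980) / 976) = ceil(848/976) = ceil(0.8689) = 1
Number of fragments = 1 + 1 = 2
Fragment sizes (data): 1 * 976 B + 852 B (last, 852 <= 980 OK)
Total bytes sent = payload + n_frags * header = 1828 + 2*20 = 1828 + 40 = 1868 B

2, 1868


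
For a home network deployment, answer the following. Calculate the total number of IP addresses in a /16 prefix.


Given: CIDR prefix /16
Host bits = 32 - 16 = 16
Total addresses = 2^16 = 65536

65536


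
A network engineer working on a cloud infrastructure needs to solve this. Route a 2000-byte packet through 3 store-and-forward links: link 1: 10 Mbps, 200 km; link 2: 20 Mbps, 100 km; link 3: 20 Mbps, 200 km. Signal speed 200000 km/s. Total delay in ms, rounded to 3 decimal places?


Packet = 2000 bytes = 16000 bits. Store-and-forward: sum (t_trans + t_prop) per link.
Link 1: t_trans = 16000/(10*10^6) s = 1.6000 ms; t_prop = 200/200000 s = 1.0000 ms; subtotal = 2.6000 ms
Link 2: t_trans = 16000/(20*10^6) s = 0.8000 ms; t_prop = 100/200000 s = 0.5000 ms; subtotal = 1.3000 ms
Link 3: t_trans = 16000/(20*10^6) s = 0.8000 ms; t_prop = 200/200000 s = 1.0000 ms; subtotal = 1.8000 ms
End-to-end = 2.6000 + 1.3000 + 1.8000 = 5.7000 ms -> 5.700 ms (3 dp)

5.700


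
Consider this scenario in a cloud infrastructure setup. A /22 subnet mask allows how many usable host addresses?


Given: subnet mask /22
Host bits = 32 - 22 = 10
Total addresses = 2^10 = 1024
Usable hosts = 1024 - 2 (network + broadcast) = 1022

1022


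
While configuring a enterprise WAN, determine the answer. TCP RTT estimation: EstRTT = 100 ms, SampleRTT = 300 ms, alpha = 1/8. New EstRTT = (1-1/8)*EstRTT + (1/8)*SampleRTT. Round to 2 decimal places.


Given: EstRTT = 100 ms, SampleRTT = 300 ms, alpha = 1/8
New EstRTT = (1 - alpha) * EstRTT + alpha * SampleRTT
(7/8) * 100 = 87.5
(1/8) * 300 = 37.5
New EstRTT = 87.5 + 37.5 = 125 ms -> 125.00 ms (2 dp)

125.00


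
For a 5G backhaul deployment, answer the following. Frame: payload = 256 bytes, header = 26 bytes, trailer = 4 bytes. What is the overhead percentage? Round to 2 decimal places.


Given: payload = 256 B, header = 26 B, trailer = 4 B
Overhead bytes = header + trailer = 26 + 4 = 30
Total frame = payload + overhead = 256 + 30 = 286
Overhead % = 30 / 286 * 100 = 10.4895% -> 10.49% (2 dp)

10.49


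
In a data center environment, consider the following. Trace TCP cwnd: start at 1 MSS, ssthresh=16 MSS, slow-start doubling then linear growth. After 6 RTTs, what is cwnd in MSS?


RTT 0: cwnd = 1 MSS (initial)
RTT 1: cwnd = 2 MSS (slow start, doubled)
RTT 2: cwnd = 4 MSS (slow start, doubled)
RTT 3: cwnd = 8 MSS (slow start, doubled)
RTT 4: cwnd = 16 MSS (slow start, doubled)
RTT 5: cwnd = 17 MSS (congestion avoidance, +1)
RTT 6: cwnd = 18 MSS (congestion avoidance, +1)

18


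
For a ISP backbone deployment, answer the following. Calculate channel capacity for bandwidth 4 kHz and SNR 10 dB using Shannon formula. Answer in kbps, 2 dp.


Given: B = 4 kHz, SNR = 10 dB
SNR linear = 10^(10/10) = 10
1 + SNR = 11
log2(11) = 3.4594316186
C = 4 * 1000 * 3.4594316186 = 13837.7265 bps
C = 13.837726 kbps -> 13.84 kbps (2 dp)

13.84
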